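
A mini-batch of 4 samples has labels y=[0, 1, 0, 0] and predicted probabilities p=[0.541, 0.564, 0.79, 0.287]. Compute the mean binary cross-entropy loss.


L[0] = -ln(1-0.541) = -ln(0.459) = 0.7787
L[1] = -ln(0.564) = 0.5727
L[2] = -ln(1-0.79) = -ln(0.21) = 1.5606
L[3] = -ln(1-0.287) = -ln(0.713) = 0.3383
mean = (0.7787 + 0.5727 + 1.5606 + 0.3383)/4 = 0.8126

0.8126


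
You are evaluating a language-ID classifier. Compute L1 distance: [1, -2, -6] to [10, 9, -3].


d = |1-10| + |-2-9| + |-6+ 3|
  = 9 + 11 + 3
  = 23

23


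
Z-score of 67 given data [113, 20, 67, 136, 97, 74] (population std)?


μ = 84.5, σ = 36.9628
z = (67 - 84.5)/36.9628 = -0.4734

-0.4734


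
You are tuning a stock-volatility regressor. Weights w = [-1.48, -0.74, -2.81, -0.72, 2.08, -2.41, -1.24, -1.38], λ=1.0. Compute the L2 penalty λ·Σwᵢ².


‖w‖₂² = (-1.48)² + (-0.74)² + (-2.81)² + (-0.72)² + (2.08)² + (-2.41)² + (-1.24)² + (-1.38)²
     = 2.1904 + 0.5476 + 7.8961 + 0.5184 + 4.3264 + 5.8081 + 1.5376 + 1.9044
     = 24.729
λ·‖w‖₂² = 1.0·24.729 = 24.729

24.729


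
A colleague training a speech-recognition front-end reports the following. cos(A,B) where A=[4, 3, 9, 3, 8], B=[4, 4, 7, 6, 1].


A·B = 4·4 + 3·4 + 9·7 + 3·6 + 8·1 = 117
‖A‖ = √179 = 13.3791, ‖B‖ = √118 = 10.8628
cos = 117/(√179·√118) = 117/√21122 = 0.805

0.805


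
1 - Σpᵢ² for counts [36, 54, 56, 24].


Probabilities: [36/170, 54/170, 56/170, 24/170] ≈ [0.2118, 0.3176, 0.3294, 0.1412]
Σpᵢ² = (1296 + 2916 + 3136 + 576)/170² = 7924/28900
Gini = 1 - Σpᵢ² = 1 - 7924/28900 = 0.7258

0.7258


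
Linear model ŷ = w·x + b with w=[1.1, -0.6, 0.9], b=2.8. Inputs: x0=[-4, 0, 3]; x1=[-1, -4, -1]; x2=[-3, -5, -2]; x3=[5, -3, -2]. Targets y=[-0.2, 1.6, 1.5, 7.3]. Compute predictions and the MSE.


ŷ0 = (1.1)·(-4) + (-0.6)·(0) + (0.9)·(3) + 2.8 = 1.1
ŷ1 = (1.1)·(-1) + (-0.6)·(-4) + (0.9)·(-1) + 2.8 = 3.2
ŷ2 = (1.1)·(-3) + (-0.6)·(-5) + (0.9)·(-2) + 2.8 = 0.7
ŷ3 = (1.1)·(5) + (-0.6)·(-3) + (0.9)·(-2) + 2.8 = 8.3
errors² = [1.69, 2.56, 0.64, 1.0]
MSE = 5.8900/4 = 1.4725

1.4725


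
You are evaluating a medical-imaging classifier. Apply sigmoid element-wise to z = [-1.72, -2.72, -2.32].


σ(-1.72) = 1/(1+e^1.72) = 0.1519
σ(-2.72) = 1/(1+e^2.72) = 0.0618
σ(-2.32) = 1/(1+e^2.32) = 0.0895
result = [0.1519, 0.0618, 0.0895]

[0.1519, 0.0618, 0.0895]


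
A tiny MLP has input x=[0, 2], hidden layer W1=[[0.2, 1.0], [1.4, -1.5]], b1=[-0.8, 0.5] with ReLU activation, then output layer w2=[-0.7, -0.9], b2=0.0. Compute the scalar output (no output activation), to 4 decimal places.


z1[0] = (0.2)·(0) + (1.0)·(2) - 0.8 = 1.2
z1[1] = (1.4)·(0) + (-1.5)·(2) + 0.5 = -2.5
h = ReLU(z1) = [1.2, 0.0]
output = (-0.7)·(1.2) + (-0.9)·(0.0) + 0.0 = -0.84

-0.84


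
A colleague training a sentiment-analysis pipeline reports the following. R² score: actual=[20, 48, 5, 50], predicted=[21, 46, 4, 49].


ȳ = 30.75
SS_res = Σ(y-ŷ)² = 7
SS_tot = Σ(y-ȳ)² = 1446.75
R² = 1 - SS_res/SS_tot = 1 - 0.0048 = 0.9952

0.9952


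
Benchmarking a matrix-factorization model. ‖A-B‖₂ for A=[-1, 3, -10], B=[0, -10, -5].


d = √((-1-0)² + (3+ 10)² + (-10+ 5)²)
  = √(1 + 169 + 25)
  = √195 = 13.9642

13.9642


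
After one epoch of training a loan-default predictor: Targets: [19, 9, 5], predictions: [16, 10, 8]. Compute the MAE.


Absolute errors: |19-16|=3, |9-10|=1, |5-8|=3
Sum = 7
MAE = 7/3 = 7/3

7/3


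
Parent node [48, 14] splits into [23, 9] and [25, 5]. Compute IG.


Parent = [48, 14], H_parent = 0.7706
H_left = 0.8571 (n=32), H_right = 0.65 (n=30)
H_children = (32/62)·0.8571 + (30/62)·0.65 = 0.7569
IG = 0.7706 - 0.7569 = 0.0137

0.0137


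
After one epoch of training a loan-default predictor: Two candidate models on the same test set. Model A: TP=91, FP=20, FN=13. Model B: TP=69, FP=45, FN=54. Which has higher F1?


Model A: P=91/111=0.8198, R=91/104=0.875, F1=2PR/(P+R)=2TP/(2TP+FP+FN)=182/215=0.8465
Model B: P=69/114=0.6053, R=69/123=0.561, F1=2PR/(P+R)=2TP/(2TP+FP+FN)=138/237=0.5823
0.8465 > 0.5823 → Model A

Model A


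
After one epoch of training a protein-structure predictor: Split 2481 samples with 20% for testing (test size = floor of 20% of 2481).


Test = ⌊2481·20/100⌋ = 496
Train = 2481 - 496 = 1985

Train: 1985, Test: 496


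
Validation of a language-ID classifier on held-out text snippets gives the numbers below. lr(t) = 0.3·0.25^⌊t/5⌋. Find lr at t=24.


n_drops = ⌊24/5⌋ = 4
lr = 0.3·0.25^4 = 0.3·0.00390625 = 0.001171875

0.001171875


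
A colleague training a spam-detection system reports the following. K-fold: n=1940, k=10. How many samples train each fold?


Fold size = 1940/10 = 194
Training per fold = 1940 - 194 = 1746

1746


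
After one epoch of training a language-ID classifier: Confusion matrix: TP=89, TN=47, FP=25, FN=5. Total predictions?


Total = TP + TN + FP + FN
= 89 + 47 + 25 + 5
= 166
(Predicted positive: 114, predicted negative: 52)

166


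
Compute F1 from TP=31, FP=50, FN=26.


Precision = 31/81 = 0.3827
Recall = 31/57 = 0.5439
F1 = 2·P·R/(P+R) = 2·TP/(2·TP+FP+FN) = 62/(62+50+26) = 62/138 = 0.4493

0.4493


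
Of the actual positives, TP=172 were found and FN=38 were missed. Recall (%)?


Recall = TP/(TP+FN)
= 172/(172+38)
= 172/210 = 81.9%

81.9%


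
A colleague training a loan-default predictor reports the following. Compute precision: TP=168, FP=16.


Precision = TP/(TP+FP)
= 168/(168+16)
= 168/184 = 91.3%

91.3%


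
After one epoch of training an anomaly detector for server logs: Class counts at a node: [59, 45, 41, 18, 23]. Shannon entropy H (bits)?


Probabilities: [59/186, 45/186, 41/186, 18/186, 23/186] ≈ [0.3172, 0.2419, 0.2204, 0.0968, 0.1237]
H = -((59/186)·log₂(59/186) + (45/186)·log₂(45/186) + (41/186)·log₂(41/186) + (18/186)·log₂(18/186) + (23/186)·log₂(23/186))
  = 2.2006 bits

2.2006 bits


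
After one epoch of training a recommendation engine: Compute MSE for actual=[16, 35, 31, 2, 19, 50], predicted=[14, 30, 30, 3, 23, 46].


Squared errors: (16-14)²=4, (35-30)²=25, (31-30)²=1, (2-3)²=1, (19-23)²=16, (50-46)²=16
Sum = 63
MSE = 63/6 = 21/2

21/2


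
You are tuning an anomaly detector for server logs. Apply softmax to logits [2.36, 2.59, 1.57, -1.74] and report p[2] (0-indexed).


Exponentials: e^2.36=10.591, e^2.59=13.3298, e^1.57=4.8066, e^-1.74=0.1755
Sum = 28.9029
Softmax = [0.3664, 0.4612, 0.1663, 0.0061]
p[2] = 4.8066/28.9029 = 0.1663

0.1663


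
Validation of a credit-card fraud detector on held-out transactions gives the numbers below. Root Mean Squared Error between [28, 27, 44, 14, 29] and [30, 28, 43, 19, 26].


MSE = 40/5 = 8
RMSE = √(40/5) = 2.8284

2.8284


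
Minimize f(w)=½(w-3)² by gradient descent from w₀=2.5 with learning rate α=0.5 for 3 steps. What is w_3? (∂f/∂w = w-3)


step 1: grad = 2.5-3 = -0.5; w = 2.5 - 0.5·(-0.5) = 2.75
step 2: grad = 2.75-3 = -0.25; w = 2.75 - 0.5·(-0.25) = 2.875
step 3: grad = 2.875-3 = -0.125; w = 2.875 - 0.5·(-0.125) = 2.9375

2.9375


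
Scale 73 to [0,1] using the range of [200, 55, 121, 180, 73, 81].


min=55, max=200
(73-55)/(200-55) = 18/145 = 0.1241

0.1241


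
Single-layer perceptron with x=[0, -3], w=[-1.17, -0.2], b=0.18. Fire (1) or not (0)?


z = (0)·(-1.17) + (-3)·(-0.2) + 0.18
  = 0.78
step(z) = 1 (z≥0)

1


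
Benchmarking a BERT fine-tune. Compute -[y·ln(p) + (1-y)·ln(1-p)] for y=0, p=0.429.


BCE = -[y·ln(p) + (1-y)·ln(1-p)]
= -0 - 1·ln(1-0.429)
= -ln(0.571) = 0.5604

0.5604


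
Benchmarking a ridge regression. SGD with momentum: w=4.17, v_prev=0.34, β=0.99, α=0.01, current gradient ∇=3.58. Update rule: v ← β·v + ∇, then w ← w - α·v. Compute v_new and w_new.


v_new = 0.99·0.34 + 3.58 = 0.3366 + 3.58 = 3.9166
w_new = 4.17 - 0.01·3.9166 = 4.17 - 0.039166 = 4.130834

v_new=3.9166, w_new=4.130834


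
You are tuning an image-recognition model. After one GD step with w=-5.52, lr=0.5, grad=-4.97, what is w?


w_new = w - α·∇
= -5.52 - 0.5·-4.97
= -5.52 + 2.485
= -3.035

-3.035


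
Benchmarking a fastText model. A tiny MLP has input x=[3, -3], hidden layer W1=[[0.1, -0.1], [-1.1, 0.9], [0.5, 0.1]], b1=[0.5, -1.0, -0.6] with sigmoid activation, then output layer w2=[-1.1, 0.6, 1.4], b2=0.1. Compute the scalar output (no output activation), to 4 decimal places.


z1[0] = (0.1)·(3) + (-0.1)·(-3) + 0.5 = 1.1
z1[1] = (-1.1)·(3) + (0.9)·(-3) - 1.0 = -7.0
z1[2] = (0.5)·(3) + (0.1)·(-3) - 0.6 = 0.6
h = sigmoid(z1) = [0.7503, 0.0009, 0.6457]
output = (-1.1)·(0.7503) + (0.6)·(0.0009) + (1.4)·(0.6457) + 0.1 = 0.1792

0.1792


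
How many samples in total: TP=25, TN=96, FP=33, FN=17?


Total = TP + TN + FP + FN
= 25 + 96 + 33 + 17
= 171
(Predicted positive: 58, predicted negative: 113)

171


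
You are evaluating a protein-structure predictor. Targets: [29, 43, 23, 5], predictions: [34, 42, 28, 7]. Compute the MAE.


Absolute errors: |29-34|=5, |43-42|=1, |23-28|=5, |5-7|=2
Sum = 13
MAE = 13/4 = 13/4

13/4


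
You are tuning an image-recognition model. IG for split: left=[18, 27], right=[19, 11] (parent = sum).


Parent = [37, 38], H_parent = 0.9999
H_left = 0.971 (n=45), H_right = 0.9481 (n=30)
H_children = (45/75)·0.971 + (30/75)·0.9481 = 0.9618
IG = 0.9999 - 0.9618 = 0.0381

0.0381


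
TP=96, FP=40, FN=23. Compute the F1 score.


Precision = 96/136 = 0.7059
Recall = 96/119 = 0.8067
F1 = 2·P·R/(P+R) = 2·TP/(2·TP+FP+FN) = 192/(192+40+23) = 192/255 = 0.7529

0.7529


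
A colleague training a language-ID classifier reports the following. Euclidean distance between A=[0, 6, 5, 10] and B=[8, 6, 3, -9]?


d = √((0-8)² + (6-6)² + (5-3)² + (10+ 9)²)
  = √(64 + 0 + 4 + 361)
  = √429 = 20.7123

20.7123


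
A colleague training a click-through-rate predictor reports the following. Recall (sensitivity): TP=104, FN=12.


Recall = TP/(TP+FN)
= 104/(104+12)
= 104/116 = 89.66%

89.66%


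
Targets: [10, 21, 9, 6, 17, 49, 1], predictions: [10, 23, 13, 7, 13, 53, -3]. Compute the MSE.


Squared errors: (10-10)²=0, (21-23)²=4, (9-13)²=16, (6-7)²=1, (17-13)²=16, (49-53)²=16, (1+ 3)²=16
Sum = 69
MSE = 69/7 = 69/7

69/7


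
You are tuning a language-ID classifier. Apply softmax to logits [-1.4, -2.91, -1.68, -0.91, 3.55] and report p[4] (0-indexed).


Exponentials: e^-1.4=0.2466, e^-2.91=0.0545, e^-1.68=0.1864, e^-0.91=0.4025, e^3.55=34.8133
Sum = 35.7033
Softmax = [0.0069, 0.0015, 0.0052, 0.0113, 0.9751]
p[4] = 34.8133/35.7033 = 0.9751

0.9751


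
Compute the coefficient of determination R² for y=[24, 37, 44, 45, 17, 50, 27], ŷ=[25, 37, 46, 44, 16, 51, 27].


ȳ = 34.8571
SS_res = Σ(y-ŷ)² = 8
SS_tot = Σ(y-ȳ)² = 918.86
R² = 1 - SS_res/SS_tot = 1 - 0.0087 = 0.9913

0.9913


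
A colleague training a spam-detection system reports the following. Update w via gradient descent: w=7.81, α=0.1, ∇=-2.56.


w_new = w - α·∇
= 7.81 - 0.1·-2.56
= 7.81 + 0.256
= 8.066

8.066


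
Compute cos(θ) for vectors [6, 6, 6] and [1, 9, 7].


A·B = 6·1 + 6·9 + 6·7 = 102
‖A‖ = √108 = 10.3923, ‖B‖ = √131 = 11.4455
cos = 102/(√108·√131) = 102/√14148 = 0.8575

0.8575


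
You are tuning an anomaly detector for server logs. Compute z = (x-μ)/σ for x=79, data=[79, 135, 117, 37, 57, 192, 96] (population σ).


μ = 101.8571, σ = 48.1499
z = (79 - 101.8571)/48.1499 = -0.4747

-0.4747


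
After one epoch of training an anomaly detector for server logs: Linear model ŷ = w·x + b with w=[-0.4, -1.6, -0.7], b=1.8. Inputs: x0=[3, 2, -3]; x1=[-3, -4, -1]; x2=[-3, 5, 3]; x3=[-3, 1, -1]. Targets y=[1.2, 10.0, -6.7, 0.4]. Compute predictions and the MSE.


ŷ0 = (-0.4)·(3) + (-1.6)·(2) + (-0.7)·(-3) + 1.8 = -0.5
ŷ1 = (-0.4)·(-3) + (-1.6)·(-4) + (-0.7)·(-1) + 1.8 = 10.1
ŷ2 = (-0.4)·(-3) + (-1.6)·(5) + (-0.7)·(3) + 1.8 = -7.1
ŷ3 = (-0.4)·(-3) + (-1.6)·(1) + (-0.7)·(-1) + 1.8 = 2.1
errors² = [2.89, 0.01, 0.16, 2.89]
MSE = 5.9500/4 = 1.4875

1.4875


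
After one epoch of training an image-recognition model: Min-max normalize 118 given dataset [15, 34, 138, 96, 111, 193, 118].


min=15, max=193
(118-15)/(193-15) = 103/178 = 0.5787

0.5787


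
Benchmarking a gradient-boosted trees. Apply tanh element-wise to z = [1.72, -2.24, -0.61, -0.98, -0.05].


tanh(1.72) = 0.9379
tanh(-2.24) = -0.9776
tanh(-0.61) = -0.5441
tanh(-0.98) = -0.7531
tanh(-0.05) = -0.05
result = [0.9379, -0.9776, -0.5441, -0.7531, -0.05]

[0.9379, -0.9776, -0.5441, -0.7531, -0.05]


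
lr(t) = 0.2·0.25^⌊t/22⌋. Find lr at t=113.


n_drops = ⌊113/22⌋ = 5
lr = 0.2·0.25^5 = 0.2·0.0009765625 = 0.0001953125

0.0001953125


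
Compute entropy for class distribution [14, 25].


Probabilities: [14/39, 25/39] ≈ [0.359, 0.641]
H = -((14/39)·log₂(14/39) + (25/39)·log₂(25/39))
  = 0.9418 bits

0.9418 bits


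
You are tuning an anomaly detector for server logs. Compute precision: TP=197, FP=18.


Precision = TP/(TP+FP)
= 197/(197+18)
= 197/215 = 91.63%

91.63%


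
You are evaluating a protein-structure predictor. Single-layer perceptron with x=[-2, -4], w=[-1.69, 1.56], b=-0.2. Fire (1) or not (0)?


z = (-2)·(-1.69) + (-4)·(1.56) - 0.2
  = -3.06
step(z) = 0 (z<0)

0


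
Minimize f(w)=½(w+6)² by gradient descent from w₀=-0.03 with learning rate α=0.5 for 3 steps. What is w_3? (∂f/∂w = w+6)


step 1: grad = -0.03+6 = 5.97; w = -0.03 - 0.5·(5.97) = -3.015
step 2: grad = -3.015+6 = 2.985; w = -3.015 - 0.5·(2.985) = -4.5075
step 3: grad = -4.5075+6 = 1.4925; w = -4.5075 - 0.5·(1.4925) = -5.25375

-5.25375


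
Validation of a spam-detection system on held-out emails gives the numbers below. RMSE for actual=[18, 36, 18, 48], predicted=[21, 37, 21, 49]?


MSE = 20/4 = 5
RMSE = √(20/4) = 2.2361

2.2361


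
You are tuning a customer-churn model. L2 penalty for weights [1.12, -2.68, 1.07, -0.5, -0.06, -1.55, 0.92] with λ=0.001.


‖w‖₂² = (1.12)² + (-2.68)² + (1.07)² + (-0.5)² + (-0.06)² + (-1.55)² + (0.92)²
     = 1.2544 + 7.1824 + 1.1449 + 0.25 + 0.0036 + 2.4025 + 0.8464
     = 13.0842
λ·‖w‖₂² = 0.001·13.0842 = 0.013084

0.013084


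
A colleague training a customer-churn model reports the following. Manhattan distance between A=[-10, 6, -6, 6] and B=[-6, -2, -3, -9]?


d = |-10+ 6| + |6+ 2| + |-6+ 3| + |6+ 9|
  = 4 + 8 + 3 + 15
  = 30

30


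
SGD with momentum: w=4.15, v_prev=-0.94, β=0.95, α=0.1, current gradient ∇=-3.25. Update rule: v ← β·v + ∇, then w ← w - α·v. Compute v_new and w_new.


v_new = 0.95·-0.94 - 3.25 = -0.893 - 3.25 = -4.143
w_new = 4.15 - 0.1·-4.143 = 4.15 + 0.4143 = 4.5643

v_new=-4.143, w_new=4.5643


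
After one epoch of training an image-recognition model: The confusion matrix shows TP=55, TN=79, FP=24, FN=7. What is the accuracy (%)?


Accuracy = (TP+TN)/(TP+TN+FP+FN)
= (55+79)/(165)
= 134/165 = 81.21%

81.21%


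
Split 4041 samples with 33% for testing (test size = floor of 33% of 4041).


Test = ⌊4041·33/100⌋ = 1333
Train = 4041 - 1333 = 2708

Train: 2708, Test: 1333


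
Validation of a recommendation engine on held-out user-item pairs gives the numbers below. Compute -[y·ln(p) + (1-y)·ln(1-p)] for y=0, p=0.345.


BCE = -[y·ln(p) + (1-y)·ln(1-p)]
= -0 - 1·ln(1-0.345)
= -ln(0.655) = 0.4231

0.4231


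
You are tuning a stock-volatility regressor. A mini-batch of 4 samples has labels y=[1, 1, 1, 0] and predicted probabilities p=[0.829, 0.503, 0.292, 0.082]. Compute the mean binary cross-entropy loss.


L[0] = -ln(0.829) = 0.1875
L[1] = -ln(0.503) = 0.6872
L[2] = -ln(0.292) = 1.231
L[3] = -ln(1-0.082) = -ln(0.918) = 0.0856
mean = (0.1875 + 0.6872 + 1.231 + 0.0856)/4 = 0.5478

0.5478


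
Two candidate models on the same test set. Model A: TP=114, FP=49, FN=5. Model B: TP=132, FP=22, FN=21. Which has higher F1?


Model A: P=114/163=0.6994, R=114/119=0.958, F1=2PR/(P+R)=2TP/(2TP+FP+FN)=228/282=0.8085
Model B: P=132/154=0.8571, R=132/153=0.8627, F1=2PR/(P+R)=2TP/(2TP+FP+FN)=264/307=0.8599
0.8085 < 0.8599 → Model B

Model B


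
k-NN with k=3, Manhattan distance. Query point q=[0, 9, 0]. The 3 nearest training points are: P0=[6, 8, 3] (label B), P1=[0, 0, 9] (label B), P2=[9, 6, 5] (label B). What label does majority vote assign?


d(q,P0) = 10  (label B)
d(q,P1) = 18  (label B)
d(q,P2) = 17  (label B)
Votes: A=0, B=3
Majority → B

B


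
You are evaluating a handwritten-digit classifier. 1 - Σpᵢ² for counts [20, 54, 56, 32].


Probabilities: [20/162, 54/162, 56/162, 32/162] ≈ [0.1235, 0.3333, 0.3457, 0.1975]
Σpᵢ² = (400 + 2916 + 3136 + 1024)/162² = 7476/26244
Gini = 1 - Σpᵢ² = 1 - 7476/26244 = 0.7151

0.7151


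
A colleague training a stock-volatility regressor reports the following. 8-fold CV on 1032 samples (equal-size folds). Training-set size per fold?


Fold size = 1032/8 = 129
Training per fold = 1032 - 129 = 903

903


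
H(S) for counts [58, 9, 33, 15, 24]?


Probabilities: [58/139, 9/139, 33/139, 15/139, 24/139] ≈ [0.4173, 0.0647, 0.2374, 0.1079, 0.1727]
H = -((58/139)·log₂(58/139) + (9/139)·log₂(9/139) + (33/139)·log₂(33/139) + (15/139)·log₂(15/139) + (24/139)·log₂(24/139))
  = 2.0585 bits

2.0585 bits


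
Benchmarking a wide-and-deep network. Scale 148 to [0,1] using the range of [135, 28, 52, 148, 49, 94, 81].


min=28, max=148
(148-28)/(148-28) = 120/120 = 1.0

1.0


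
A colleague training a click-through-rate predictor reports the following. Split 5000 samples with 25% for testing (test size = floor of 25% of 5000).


Test = ⌊5000·25/100⌋ = 1250
Train = 5000 - 1250 = 3750

Train: 3750, Test: 1250


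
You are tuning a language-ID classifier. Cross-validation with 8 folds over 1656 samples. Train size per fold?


Fold size = 1656/8 = 207
Training per fold = 1656 - 207 = 1449

1449


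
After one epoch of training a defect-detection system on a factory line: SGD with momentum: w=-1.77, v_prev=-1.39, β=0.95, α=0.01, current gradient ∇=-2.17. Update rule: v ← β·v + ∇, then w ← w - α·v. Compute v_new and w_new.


v_new = 0.95·-1.39 - 2.17 = -1.3205 - 2.17 = -3.4905
w_new = -1.77 - 0.01·-3.4905 = -1.77 + 0.034905 = -1.735095

v_new=-3.4905, w_new=-1.735095


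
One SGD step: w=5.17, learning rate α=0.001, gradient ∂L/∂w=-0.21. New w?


w_new = w - α·∇
= 5.17 - 0.001·-0.21
= 5.17 + 0.00021
= 5.17021

5.17021


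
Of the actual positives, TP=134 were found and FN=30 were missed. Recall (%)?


Recall = TP/(TP+FN)
= 134/(134+30)
= 134/164 = 81.71%

81.71%


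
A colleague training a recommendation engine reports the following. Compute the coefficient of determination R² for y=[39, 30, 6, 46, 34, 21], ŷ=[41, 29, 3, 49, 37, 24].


ȳ = 29.3333
SS_res = Σ(y-ŷ)² = 41
SS_tot = Σ(y-ȳ)² = 1007.33
R² = 1 - SS_res/SS_tot = 1 - 0.0407 = 0.9593

0.9593


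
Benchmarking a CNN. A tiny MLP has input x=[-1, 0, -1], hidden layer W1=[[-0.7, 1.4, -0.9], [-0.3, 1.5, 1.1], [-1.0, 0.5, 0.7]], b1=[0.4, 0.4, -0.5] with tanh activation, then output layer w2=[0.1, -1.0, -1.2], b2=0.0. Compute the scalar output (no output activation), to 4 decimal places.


z1[0] = (-0.7)·(-1) + (1.4)·(0) + (-0.9)·(-1) + 0.4 = 2.0
z1[1] = (-0.3)·(-1) + (1.5)·(0) + (1.1)·(-1) + 0.4 = -0.4
z1[2] = (-1.0)·(-1) + (0.5)·(0) + (0.7)·(-1) - 0.5 = -0.2
h = tanh(z1) = [0.964, -0.3799, -0.1974]
output = (0.1)·(0.964) + (-1.0)·(-0.3799) + (-1.2)·(-0.1974) + 0.0 = 0.7132

0.7132


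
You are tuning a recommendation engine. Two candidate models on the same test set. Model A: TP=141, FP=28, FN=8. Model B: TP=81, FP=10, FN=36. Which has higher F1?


Model A: P=141/169=0.8343, R=141/149=0.9463, F1=2PR/(P+R)=2TP/(2TP+FP+FN)=282/318=0.8868
Model B: P=81/91=0.8901, R=81/117=0.6923, F1=2PR/(P+R)=2TP/(2TP+FP+FN)=162/208=0.7788
0.8868 > 0.7788 → Model A

Model A


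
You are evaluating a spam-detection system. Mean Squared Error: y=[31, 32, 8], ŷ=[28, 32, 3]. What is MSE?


Squared errors: (31-28)²=9, (32-32)²=0, (8-3)²=25
Sum = 34
MSE = 34/3 = 34/3

34/3


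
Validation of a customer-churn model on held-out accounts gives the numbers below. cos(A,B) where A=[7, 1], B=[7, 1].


A·B = 7·7 + 1·1 = 50
‖A‖ = √50 = 7.0711, ‖B‖ = √50 = 7.0711
cos = 50/(√50·√50) = 50/√2500 = 1.0

1.0


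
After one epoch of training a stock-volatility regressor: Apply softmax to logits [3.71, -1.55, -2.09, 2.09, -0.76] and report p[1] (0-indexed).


Exponentials: e^3.71=40.8538, e^-1.55=0.2122, e^-2.09=0.1237, e^2.09=8.0849, e^-0.76=0.4677
Sum = 49.7423
Softmax = [0.8213, 0.0043, 0.0025, 0.1625, 0.0094]
p[1] = 0.2122/49.7423 = 0.0043

0.0043


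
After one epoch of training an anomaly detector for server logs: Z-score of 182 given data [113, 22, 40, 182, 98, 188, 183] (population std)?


μ = 118, σ = 64.3051
z = (182 - 118)/64.3051 = 0.9953

0.9953


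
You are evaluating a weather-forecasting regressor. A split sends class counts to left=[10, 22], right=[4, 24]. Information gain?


Parent = [14, 46], H_parent = 0.7838
H_left = 0.896 (n=32), H_right = 0.5917 (n=28)
H_children = (32/60)·0.896 + (28/60)·0.5917 = 0.754
IG = 0.7838 - 0.754 = 0.0298

0.0298


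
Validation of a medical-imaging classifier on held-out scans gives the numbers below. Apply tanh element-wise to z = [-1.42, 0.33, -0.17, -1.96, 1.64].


tanh(-1.42) = -0.8896
tanh(0.33) = 0.3185
tanh(-0.17) = -0.1684
tanh(-1.96) = -0.9611
tanh(1.64) = 0.9275
result = [-0.8896, 0.3185, -0.1684, -0.9611, 0.9275]

[-0.8896, 0.3185, -0.1684, -0.9611, 0.9275]


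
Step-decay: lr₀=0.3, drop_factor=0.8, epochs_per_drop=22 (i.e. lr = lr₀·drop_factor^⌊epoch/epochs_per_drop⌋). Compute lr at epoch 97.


n_drops = ⌊97/22⌋ = 4
lr = 0.3·0.8^4 = 0.3·0.4096 = 0.12288

0.12288


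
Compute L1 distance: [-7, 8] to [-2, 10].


d = |-7+ 2| + |8-10|
  = 5 + 2
  = 7

7


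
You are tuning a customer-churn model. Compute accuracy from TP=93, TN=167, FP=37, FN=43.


Accuracy = (TP+TN)/(TP+TN+FP+FN)
= (93+167)/(340)
= 260/340 = 76.47%

76.47%


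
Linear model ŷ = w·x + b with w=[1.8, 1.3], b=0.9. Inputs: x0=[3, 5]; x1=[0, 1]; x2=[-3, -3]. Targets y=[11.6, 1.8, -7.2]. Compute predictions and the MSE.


ŷ0 = (1.8)·(3) + (1.3)·(5) + 0.9 = 12.8
ŷ1 = (1.8)·(0) + (1.3)·(1) + 0.9 = 2.2
ŷ2 = (1.8)·(-3) + (1.3)·(-3) + 0.9 = -8.4
errors² = [1.44, 0.16, 1.44]
MSE = 3.0400/3 = 1.0133

1.0133


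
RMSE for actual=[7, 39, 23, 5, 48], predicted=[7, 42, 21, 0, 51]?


MSE = 47/5 = 9.4
RMSE = √(47/5) = 3.0659

3.0659


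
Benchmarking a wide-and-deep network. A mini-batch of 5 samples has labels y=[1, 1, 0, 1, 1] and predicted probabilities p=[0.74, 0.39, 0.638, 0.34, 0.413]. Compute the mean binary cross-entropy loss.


L[0] = -ln(0.74) = 0.3011
L[1] = -ln(0.39) = 0.9416
L[2] = -ln(1-0.638) = -ln(0.362) = 1.0161
L[3] = -ln(0.34) = 1.0788
L[4] = -ln(0.413) = 0.8843
mean = (0.3011 + 0.9416 + 1.0161 + 1.0788 + 0.8843)/5 = 0.8444

0.8444


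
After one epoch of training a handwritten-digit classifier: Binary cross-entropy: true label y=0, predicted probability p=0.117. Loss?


BCE = -[y·ln(p) + (1-y)·ln(1-p)]
= -0 - 1·ln(1-0.117)
= -ln(0.883) = 0.1244

0.1244


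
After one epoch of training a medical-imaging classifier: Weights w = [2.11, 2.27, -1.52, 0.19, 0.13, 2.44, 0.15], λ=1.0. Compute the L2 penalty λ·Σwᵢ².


‖w‖₂² = (2.11)² + (2.27)² + (-1.52)² + (0.19)² + (0.13)² + (2.44)² + (0.15)²
     = 4.4521 + 5.1529 + 2.3104 + 0.0361 + 0.0169 + 5.9536 + 0.0225
     = 17.9445
λ·‖w‖₂² = 1.0·17.9445 = 17.9445

17.9445


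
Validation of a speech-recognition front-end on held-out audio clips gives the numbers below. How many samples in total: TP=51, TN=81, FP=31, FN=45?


Total = TP + TN + FP + FN
= 51 + 81 + 31 + 45
= 208
(Predicted positive: 82, predicted negative: 126)

208


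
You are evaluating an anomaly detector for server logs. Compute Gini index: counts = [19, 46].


Probabilities: [19/65, 46/65] ≈ [0.2923, 0.7077]
Σpᵢ² = (361 + 2116)/65² = 2477/4225
Gini = 1 - Σpᵢ² = 1 - 2477/4225 = 0.4137

0.4137


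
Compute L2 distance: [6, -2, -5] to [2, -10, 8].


d = √((6-2)² + (-2+ 10)² + (-5-8)²)
  = √(16 + 64 + 169)
  = √249 = 15.7797

15.7797


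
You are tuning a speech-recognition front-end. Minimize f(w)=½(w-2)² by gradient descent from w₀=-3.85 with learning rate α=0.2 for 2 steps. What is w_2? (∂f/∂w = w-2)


step 1: grad = -3.85-2 = -5.85; w = -3.85 - 0.2·(-5.85) = -2.68
step 2: grad = -2.68-2 = -4.68; w = -2.68 - 0.2·(-4.68) = -1.744

-1.744


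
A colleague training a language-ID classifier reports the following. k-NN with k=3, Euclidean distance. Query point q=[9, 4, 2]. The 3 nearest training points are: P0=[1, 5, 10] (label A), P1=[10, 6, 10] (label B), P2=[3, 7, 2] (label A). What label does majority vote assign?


d(q,P0) = 11.3578  (label A)
d(q,P1) = 8.3066  (label B)
d(q,P2) = 6.7082  (label A)
Votes: A=2, B=1
Majority → A

A


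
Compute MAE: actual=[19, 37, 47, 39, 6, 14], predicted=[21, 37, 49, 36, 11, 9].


Absolute errors: |19-21|=2, |37-37|=0, |47-49|=2, |39-36|=3, |6-11|=5, |14-9|=5
Sum = 17
MAE = 17/6 = 17/6

17/6


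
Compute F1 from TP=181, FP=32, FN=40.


Precision = 181/213 = 0.8498
Recall = 181/221 = 0.819
F1 = 2·P·R/(P+R) = 2·TP/(2·TP+FP+FN) = 362/(362+32+40) = 362/434 = 0.8341

0.8341


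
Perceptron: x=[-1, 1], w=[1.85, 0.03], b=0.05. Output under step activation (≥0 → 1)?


z = (-1)·(1.85) + (1)·(0.03) + 0.05
  = -1.77
step(z) = 0 (z<0)

0


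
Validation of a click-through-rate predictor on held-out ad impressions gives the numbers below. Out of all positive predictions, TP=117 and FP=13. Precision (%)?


Precision = TP/(TP+FP)
= 117/(117+13)
= 117/130 = 90.0%

90.0%


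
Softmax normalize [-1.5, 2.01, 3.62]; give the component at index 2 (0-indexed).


Exponentials: e^-1.5=0.2231, e^2.01=7.4633, e^3.62=37.3376
Sum = 45.024
Softmax = [0.005, 0.1658, 0.8293]
p[2] = 37.3376/45.024 = 0.8293

0.8293


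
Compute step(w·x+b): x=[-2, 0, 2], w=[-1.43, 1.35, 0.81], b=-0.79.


z = (-2)·(-1.43) + (0)·(1.35) + (2)·(0.81) - 0.79
  = 3.69
step(z) = 1 (z≥0)

1


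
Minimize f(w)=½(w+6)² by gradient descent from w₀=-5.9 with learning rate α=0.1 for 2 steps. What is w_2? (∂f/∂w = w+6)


step 1: grad = -5.9+6 = 0.1; w = -5.9 - 0.1·(0.1) = -5.91
step 2: grad = -5.91+6 = 0.09; w = -5.91 - 0.1·(0.09) = -5.919

-5.919


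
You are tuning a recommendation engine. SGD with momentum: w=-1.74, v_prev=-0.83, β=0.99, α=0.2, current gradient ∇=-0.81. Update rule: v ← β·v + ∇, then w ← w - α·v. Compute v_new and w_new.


v_new = 0.99·-0.83 - 0.81 = -0.8217 - 0.81 = -1.6317
w_new = -1.74 - 0.2·-1.6317 = -1.74 + 0.32634 = -1.41366

v_new=-1.6317, w_new=-1.41366


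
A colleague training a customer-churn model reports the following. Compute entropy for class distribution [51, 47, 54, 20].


Probabilities: [51/172, 47/172, 54/172, 20/172] ≈ [0.2965, 0.2733, 0.314, 0.1163]
H = -((51/172)·log₂(51/172) + (47/172)·log₂(47/172) + (54/172)·log₂(54/172) + (20/172)·log₂(20/172))
  = 1.9172 bits

1.9172 bits


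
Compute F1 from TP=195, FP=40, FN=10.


Precision = 195/235 = 0.8298
Recall = 195/205 = 0.9512
F1 = 2·P·R/(P+R) = 2·TP/(2·TP+FP+FN) = 390/(390+40+10) = 390/440 = 0.8864

0.8864


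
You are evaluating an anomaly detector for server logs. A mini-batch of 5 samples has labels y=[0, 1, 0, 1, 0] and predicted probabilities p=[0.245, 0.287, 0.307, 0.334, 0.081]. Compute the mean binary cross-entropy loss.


L[0] = -ln(1-0.245) = -ln(0.755) = 0.281
L[1] = -ln(0.287) = 1.2483
L[2] = -ln(1-0.307) = -ln(0.693) = 0.3667
L[3] = -ln(0.334) = 1.0966
L[4] = -ln(1-0.081) = -ln(0.919) = 0.0845
mean = (0.281 + 1.2483 + 0.3667 + 1.0966 + 0.0845)/5 = 0.6154

0.6154


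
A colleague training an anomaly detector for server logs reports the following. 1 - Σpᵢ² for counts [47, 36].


Probabilities: [47/83, 36/83] ≈ [0.5663, 0.4337]
Σpᵢ² = (2209 + 1296)/83² = 3505/6889
Gini = 1 - Σpᵢ² = 1 - 3505/6889 = 0.4912

0.4912


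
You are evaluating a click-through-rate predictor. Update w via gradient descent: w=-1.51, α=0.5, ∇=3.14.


w_new = w - α·∇
= -1.51 - 0.5·3.14
= -1.51 - 1.57
= -3.08

-3.08


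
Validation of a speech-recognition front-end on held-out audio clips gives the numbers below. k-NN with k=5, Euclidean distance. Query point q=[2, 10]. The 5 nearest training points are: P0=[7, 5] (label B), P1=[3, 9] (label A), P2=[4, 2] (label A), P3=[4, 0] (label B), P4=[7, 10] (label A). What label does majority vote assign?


d(q,P0) = 7.0711  (label B)
d(q,P1) = 1.4142  (label A)
d(q,P2) = 8.2462  (label A)
d(q,P3) = 10.198  (label B)
d(q,P4) = 5.0  (label A)
Votes: A=3, B=2
Majority → A

A


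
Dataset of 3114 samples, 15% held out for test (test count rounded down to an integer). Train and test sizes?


Test = ⌊3114·15/100⌋ = 467
Train = 3114 - 467 = 2647

Train: 2647, Test: 467


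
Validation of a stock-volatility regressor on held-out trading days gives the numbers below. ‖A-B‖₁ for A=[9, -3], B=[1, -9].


d = |9-1| + |-3+ 9|
  = 8 + 6
  = 14

14


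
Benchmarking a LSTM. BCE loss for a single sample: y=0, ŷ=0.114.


BCE = -[y·ln(p) + (1-y)·ln(1-p)]
= -0 - 1·ln(1-0.114)
= -ln(0.886) = 0.121

0.121


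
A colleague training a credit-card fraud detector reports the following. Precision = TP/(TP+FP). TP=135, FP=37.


Precision = TP/(TP+FP)
= 135/(135+37)
= 135/172 = 78.49%

78.49%


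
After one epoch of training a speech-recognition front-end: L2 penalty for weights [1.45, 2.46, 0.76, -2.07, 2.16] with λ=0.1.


‖w‖₂² = (1.45)² + (2.46)² + (0.76)² + (-2.07)² + (2.16)²
     = 2.1025 + 6.0516 + 0.5776 + 4.2849 + 4.6656
     = 17.6822
λ·‖w‖₂² = 0.1·17.6822 = 1.76822

1.76822


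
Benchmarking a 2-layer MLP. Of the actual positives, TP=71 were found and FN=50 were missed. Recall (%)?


Recall = TP/(TP+FN)
= 71/(71+50)
= 71/121 = 58.68%

58.68%


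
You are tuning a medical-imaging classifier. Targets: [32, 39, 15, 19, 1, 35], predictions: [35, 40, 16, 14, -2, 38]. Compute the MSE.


Squared errors: (32-35)²=9, (39-40)²=1, (15-16)²=1, (19-14)²=25, (1+ 2)²=9, (35-38)²=9
Sum = 54
MSE = 54/6 = 9

9


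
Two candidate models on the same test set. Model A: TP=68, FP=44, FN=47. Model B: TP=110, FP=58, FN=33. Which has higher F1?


Model A: P=68/112=0.6071, R=68/115=0.5913, F1=2PR/(P+R)=2TP/(2TP+FP+FN)=136/227=0.5991
Model B: P=110/168=0.6548, R=110/143=0.7692, F1=2PR/(P+R)=2TP/(2TP+FP+FN)=220/311=0.7074
0.5991 < 0.7074 → Model B

Model B


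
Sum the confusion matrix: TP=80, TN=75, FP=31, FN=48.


Total = TP + TN + FP + FN
= 80 + 75 + 31 + 48
= 234
(Predicted positive: 111, predicted negative: 123)

234


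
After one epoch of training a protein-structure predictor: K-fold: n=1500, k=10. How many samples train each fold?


Fold size = 1500/10 = 150
Training per fold = 1500 - 150 = 1350

1350


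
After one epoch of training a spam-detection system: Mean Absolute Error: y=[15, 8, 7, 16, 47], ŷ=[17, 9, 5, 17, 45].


Absolute errors: |15-17|=2, |8-9|=1, |7-5|=2, |16-17|=1, |47-45|=2
Sum = 8
MAE = 8/5 = 8/5

8/5


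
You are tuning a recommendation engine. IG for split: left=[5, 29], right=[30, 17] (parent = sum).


Parent = [35, 46], H_parent = 0.9867
H_left = 0.6024 (n=34), H_right = 0.9441 (n=47)
H_children = (34/81)·0.6024 + (47/81)·0.9441 = 0.8007
IG = 0.9867 - 0.8007 = 0.186

0.186


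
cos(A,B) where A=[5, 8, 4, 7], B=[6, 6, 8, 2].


A·B = 5·6 + 8·6 + 4·8 + 7·2 = 124
‖A‖ = √154 = 12.4097, ‖B‖ = √140 = 11.8322
cos = 124/(√154·√140) = 124/√21560 = 0.8445

0.8445


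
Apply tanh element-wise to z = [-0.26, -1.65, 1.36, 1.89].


tanh(-0.26) = -0.2543
tanh(-1.65) = -0.9289
tanh(1.36) = 0.8764
tanh(1.89) = 0.9554
result = [-0.2543, -0.9289, 0.8764, 0.9554]

[-0.2543, -0.9289, 0.8764, 0.9554]


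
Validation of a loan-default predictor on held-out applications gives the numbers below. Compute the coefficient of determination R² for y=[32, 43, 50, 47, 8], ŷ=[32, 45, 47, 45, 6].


ȳ = 36
SS_res = Σ(y-ŷ)² = 21
SS_tot = Σ(y-ȳ)² = 1166
R² = 1 - SS_res/SS_tot = 1 - 0.018 = 0.982

0.982


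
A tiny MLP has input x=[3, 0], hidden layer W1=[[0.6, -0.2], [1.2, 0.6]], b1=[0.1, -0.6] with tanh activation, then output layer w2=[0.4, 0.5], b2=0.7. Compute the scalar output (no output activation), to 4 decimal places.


z1[0] = (0.6)·(3) + (-0.2)·(0) + 0.1 = 1.9
z1[1] = (1.2)·(3) + (0.6)·(0) - 0.6 = 3.0
h = tanh(z1) = [0.9562, 0.9951]
output = (0.4)·(0.9562) + (0.5)·(0.9951) + 0.7 = 1.58

1.58


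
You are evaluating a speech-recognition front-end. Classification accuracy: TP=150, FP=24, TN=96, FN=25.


Accuracy = (TP+TN)/(TP+TN+FP+FN)
= (150+96)/(295)
= 246/295 = 83.39%

83.39%


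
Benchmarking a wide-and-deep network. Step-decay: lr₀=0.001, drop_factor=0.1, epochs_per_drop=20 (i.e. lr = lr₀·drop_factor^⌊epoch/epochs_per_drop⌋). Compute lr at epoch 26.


n_drops = ⌊26/20⌋ = 1
lr = 0.001·0.1^1 = 0.001·0.1 = 0.0001

0.0001


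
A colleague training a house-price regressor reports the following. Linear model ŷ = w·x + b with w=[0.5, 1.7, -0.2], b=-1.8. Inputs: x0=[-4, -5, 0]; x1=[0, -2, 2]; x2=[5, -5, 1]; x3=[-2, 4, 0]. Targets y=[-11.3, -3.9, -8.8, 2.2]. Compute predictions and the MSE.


ŷ0 = (0.5)·(-4) + (1.7)·(-5) + (-0.2)·(0) - 1.8 = -12.3
ŷ1 = (0.5)·(0) + (1.7)·(-2) + (-0.2)·(2) - 1.8 = -5.6
ŷ2 = (0.5)·(5) + (1.7)·(-5) + (-0.2)·(1) - 1.8 = -8.0
ŷ3 = (0.5)·(-2) + (1.7)·(4) + (-0.2)·(0) - 1.8 = 4.0
errors² = [1.0, 2.89, 0.64, 3.24]
MSE = 7.7700/4 = 1.9425

1.9425


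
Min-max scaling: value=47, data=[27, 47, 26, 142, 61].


min=26, max=142
(47-26)/(142-26) = 21/116 = 0.181

0.181


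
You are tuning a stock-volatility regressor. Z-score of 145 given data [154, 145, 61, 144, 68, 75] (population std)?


μ = 107.8333, σ = 40.1639
z = (145 - 107.8333)/40.1639 = 0.9254

0.9254


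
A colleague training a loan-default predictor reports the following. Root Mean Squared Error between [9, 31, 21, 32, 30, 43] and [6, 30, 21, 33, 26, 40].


MSE = 36/6 = 6
RMSE = √(36/6) = 2.4495

2.4495


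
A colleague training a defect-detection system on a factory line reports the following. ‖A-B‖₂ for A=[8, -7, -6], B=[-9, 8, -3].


d = √((8+ 9)² + (-7-8)² + (-6+ 3)²)
  = √(289 + 225 + 9)
  = √523 = 22.8692

22.8692


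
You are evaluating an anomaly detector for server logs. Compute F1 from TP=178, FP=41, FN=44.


Precision = 178/219 = 0.8128
Recall = 178/222 = 0.8018
F1 = 2·P·R/(P+R) = 2·TP/(2·TP+FP+FN) = 356/(356+41+44) = 356/441 = 0.8073

0.8073


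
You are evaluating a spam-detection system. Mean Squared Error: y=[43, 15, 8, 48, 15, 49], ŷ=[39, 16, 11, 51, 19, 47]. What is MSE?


Squared errors: (43-39)²=16, (15-16)²=1, (8-11)²=9, (48-51)²=9, (15-19)²=16, (49-47)²=4
Sum = 55
MSE = 55/6 = 55/6

55/6


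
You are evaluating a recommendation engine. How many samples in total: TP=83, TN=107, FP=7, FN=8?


Total = TP + TN + FP + FN
= 83 + 107 + 7 + 8
= 205
(Predicted positive: 90, predicted negative: 115)

205


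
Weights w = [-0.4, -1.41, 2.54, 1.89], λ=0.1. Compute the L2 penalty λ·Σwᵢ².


‖w‖₂² = (-0.4)² + (-1.41)² + (2.54)² + (1.89)²
     = 0.16 + 1.9881 + 6.4516 + 3.5721
     = 12.1718
λ·‖w‖₂² = 0.1·12.1718 = 1.21718

1.21718


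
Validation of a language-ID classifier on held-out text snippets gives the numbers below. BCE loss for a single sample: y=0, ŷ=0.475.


BCE = -[y·ln(p) + (1-y)·ln(1-p)]
= -0 - 1·ln(1-0.475)
= -ln(0.525) = 0.6444

0.6444


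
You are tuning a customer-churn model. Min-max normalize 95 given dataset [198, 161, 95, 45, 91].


min=45, max=198
(95-45)/(198-45) = 50/153 = 0.3268

0.3268


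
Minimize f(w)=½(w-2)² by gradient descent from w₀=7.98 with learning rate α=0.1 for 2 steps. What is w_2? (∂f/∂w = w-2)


step 1: grad = 7.98-2 = 5.98; w = 7.98 - 0.1·(5.98) = 7.382
step 2: grad = 7.382-2 = 5.382; w = 7.382 - 0.1·(5.382) = 6.8438

6.8438


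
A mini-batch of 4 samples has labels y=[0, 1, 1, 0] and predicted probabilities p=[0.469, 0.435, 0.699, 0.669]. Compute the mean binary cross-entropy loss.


L[0] = -ln(1-0.469) = -ln(0.531) = 0.633
L[1] = -ln(0.435) = 0.8324
L[2] = -ln(0.699) = 0.3581
L[3] = -ln(1-0.669) = -ln(0.331) = 1.1056
mean = (0.633 + 0.8324 + 0.3581 + 1.1056)/4 = 0.7323

0.7323


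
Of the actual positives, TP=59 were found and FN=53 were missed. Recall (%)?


Recall = TP/(TP+FN)
= 59/(59+53)
= 59/112 = 52.68%

52.68%


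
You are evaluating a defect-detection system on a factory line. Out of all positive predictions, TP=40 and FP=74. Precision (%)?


Precision = TP/(TP+FP)
= 40/(40+74)
= 40/114 = 35.09%

35.09%


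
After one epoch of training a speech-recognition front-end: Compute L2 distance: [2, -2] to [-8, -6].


d = √((2+ 8)² + (-2+ 6)²)
  = √(100 + 16)
  = √116 = 10.7703

10.7703


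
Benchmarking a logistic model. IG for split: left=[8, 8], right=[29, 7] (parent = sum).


Parent = [37, 15], H_parent = 0.8667
H_left = 1 (n=16), H_right = 0.7107 (n=36)
H_children = (16/52)·1 + (36/52)·0.7107 = 0.7997
IG = 0.8667 - 0.7997 = 0.067

0.067


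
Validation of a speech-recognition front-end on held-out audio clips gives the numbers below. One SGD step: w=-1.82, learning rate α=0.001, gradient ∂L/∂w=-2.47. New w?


w_new = w - α·∇
= -1.82 - 0.001·-2.47
= -1.82 + 0.00247
= -1.81753

-1.81753


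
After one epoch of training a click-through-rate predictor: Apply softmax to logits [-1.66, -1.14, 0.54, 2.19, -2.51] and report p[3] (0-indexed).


Exponentials: e^-1.66=0.1901, e^-1.14=0.3198, e^0.54=1.716, e^2.19=8.9352, e^-2.51=0.0813
Sum = 11.2424
Softmax = [0.0169, 0.0284, 0.1526, 0.7948, 0.0072]
p[3] = 8.9352/11.2424 = 0.7948

0.7948


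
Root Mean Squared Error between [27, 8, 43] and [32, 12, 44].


MSE = 42/3 = 14
RMSE = √(42/3) = 3.7417

3.7417


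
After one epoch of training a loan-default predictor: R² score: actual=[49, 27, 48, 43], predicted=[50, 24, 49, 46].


ȳ = 41.75
SS_res = Σ(y-ŷ)² = 20
SS_tot = Σ(y-ȳ)² = 310.75
R² = 1 - SS_res/SS_tot = 1 - 0.0644 = 0.9356

0.9356


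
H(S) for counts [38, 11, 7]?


Probabilities: [38/56, 11/56, 7/56] ≈ [0.6786, 0.1964, 0.125]
H = -((38/56)·log₂(38/56) + (11/56)·log₂(11/56) + (7/56)·log₂(7/56))
  = 1.2158 bits

1.2158 bits


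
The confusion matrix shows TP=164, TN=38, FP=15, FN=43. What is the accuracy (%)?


Accuracy = (TP+TN)/(TP+TN+FP+FN)
= (164+38)/(260)
= 202/260 = 77.69%

77.69%


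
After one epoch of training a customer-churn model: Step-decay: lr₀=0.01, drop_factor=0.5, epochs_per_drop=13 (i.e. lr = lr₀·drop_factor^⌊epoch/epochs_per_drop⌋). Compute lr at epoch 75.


n_drops = ⌊75/13⌋ = 5
lr = 0.01·0.5^5 = 0.01·0.03125 = 0.0003125

0.0003125


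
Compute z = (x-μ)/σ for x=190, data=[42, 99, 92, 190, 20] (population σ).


μ = 88.6, σ = 58.7864
z = (190 - 88.6)/58.7864 = 1.7249

1.7249


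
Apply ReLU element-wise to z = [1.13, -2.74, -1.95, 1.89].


ReLU(1.13) = max(0, 1.13) = 1.13
ReLU(-2.74) = max(0, -2.74) = 0.0
ReLU(-1.95) = max(0, -1.95) = 0.0
ReLU(1.89) = max(0, 1.89) = 1.89
result = [1.13, 0.0, 0.0, 1.89]

[1.13, 0.0, 0.0, 1.89]
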